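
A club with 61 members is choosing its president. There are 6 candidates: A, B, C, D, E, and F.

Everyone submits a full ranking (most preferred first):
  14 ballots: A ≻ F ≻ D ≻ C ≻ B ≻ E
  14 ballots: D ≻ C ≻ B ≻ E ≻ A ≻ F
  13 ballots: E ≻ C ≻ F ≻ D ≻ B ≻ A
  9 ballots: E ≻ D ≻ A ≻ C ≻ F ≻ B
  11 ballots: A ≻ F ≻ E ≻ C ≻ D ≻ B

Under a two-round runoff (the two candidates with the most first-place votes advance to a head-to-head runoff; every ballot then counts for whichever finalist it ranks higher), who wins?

Round 1 first-place votes: A 25, B 0, C 0, D 14, E 22, F 0. A and E advance.
Runoff: A is ranked above E on 25 ballots, E above A on 36.

E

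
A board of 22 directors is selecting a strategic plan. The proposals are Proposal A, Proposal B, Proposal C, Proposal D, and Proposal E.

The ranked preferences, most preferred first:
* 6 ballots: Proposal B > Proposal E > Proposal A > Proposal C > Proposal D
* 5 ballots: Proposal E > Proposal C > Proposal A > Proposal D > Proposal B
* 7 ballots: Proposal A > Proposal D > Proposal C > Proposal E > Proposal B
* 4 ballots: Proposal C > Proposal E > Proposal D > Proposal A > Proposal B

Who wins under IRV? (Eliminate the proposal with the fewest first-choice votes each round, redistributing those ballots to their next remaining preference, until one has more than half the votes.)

Round 1: Proposal A 7, Proposal B 6, Proposal C 4, Proposal D 0, Proposal E 5. Proposal D eliminated.
Round 2: Proposal A 7, Proposal B 6, Proposal C 4, Proposal E 5. Proposal C eliminated.
Round 3: Proposal A 7, Proposal B 6, Proposal E 9. Proposal B eliminated.
Round 4: Proposal A 7, Proposal E 15. Proposal E has a majority (≥12).

Proposal E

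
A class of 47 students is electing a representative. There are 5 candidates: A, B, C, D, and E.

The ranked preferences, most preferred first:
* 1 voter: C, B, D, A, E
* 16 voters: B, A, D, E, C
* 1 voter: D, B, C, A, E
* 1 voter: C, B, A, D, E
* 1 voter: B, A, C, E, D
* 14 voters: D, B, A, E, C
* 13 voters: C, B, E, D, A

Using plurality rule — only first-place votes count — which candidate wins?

First-place votes: A 0, B 17, C 15, D 15, E 0.

B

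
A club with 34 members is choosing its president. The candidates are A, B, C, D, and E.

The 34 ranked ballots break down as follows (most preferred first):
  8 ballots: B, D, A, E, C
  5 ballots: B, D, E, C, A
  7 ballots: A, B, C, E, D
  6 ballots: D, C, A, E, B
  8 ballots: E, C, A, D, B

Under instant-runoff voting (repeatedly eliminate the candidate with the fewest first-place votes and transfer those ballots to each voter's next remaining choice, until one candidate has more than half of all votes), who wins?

A

Round 1: A 7, B 13, C 0, D 6, E 8. C eliminated.
Round 2: A 7, B 13, D 6, E 8. D eliminated.
Round 3: A 13, B 13, E 8. E eliminated.
Round 4: A 21, B 13. A has a majority (≥18).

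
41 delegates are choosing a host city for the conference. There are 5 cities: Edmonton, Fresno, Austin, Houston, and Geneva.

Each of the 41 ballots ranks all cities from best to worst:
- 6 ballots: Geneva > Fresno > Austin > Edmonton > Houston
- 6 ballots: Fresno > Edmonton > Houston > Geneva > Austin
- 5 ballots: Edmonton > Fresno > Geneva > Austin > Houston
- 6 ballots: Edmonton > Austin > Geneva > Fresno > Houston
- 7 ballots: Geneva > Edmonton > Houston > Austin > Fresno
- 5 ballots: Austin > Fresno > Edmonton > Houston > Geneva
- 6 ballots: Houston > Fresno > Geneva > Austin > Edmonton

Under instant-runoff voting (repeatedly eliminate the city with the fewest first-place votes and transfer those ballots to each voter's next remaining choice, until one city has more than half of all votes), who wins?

Fresno

Round 1: Edmonton 11, Fresno 6, Austin 5, Houston 6, Geneva 13. Austin eliminated.
Round 2: Edmonton 11, Fresno 11, Houston 6, Geneva 13. Houston eliminated.
Round 3: Edmonton 11, Fresno 17, Geneva 13. Edmonton eliminated.
Round 4: Fresno 22, Geneva 19. Fresno has a majority (≥21).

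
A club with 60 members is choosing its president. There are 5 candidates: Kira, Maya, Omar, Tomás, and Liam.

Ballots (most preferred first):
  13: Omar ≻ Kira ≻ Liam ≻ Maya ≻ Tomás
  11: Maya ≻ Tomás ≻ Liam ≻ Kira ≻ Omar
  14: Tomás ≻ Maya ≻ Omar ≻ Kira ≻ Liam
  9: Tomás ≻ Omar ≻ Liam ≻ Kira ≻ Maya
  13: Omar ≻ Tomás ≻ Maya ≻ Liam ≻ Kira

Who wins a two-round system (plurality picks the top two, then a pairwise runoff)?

Tomás

Round 1 first-place votes: Kira 0, Maya 11, Omar 26, Tomás 23, Liam 0. Omar and Tomás advance.
Runoff: Omar is ranked above Tomás on 26 ballots, Tomás above Omar on 34.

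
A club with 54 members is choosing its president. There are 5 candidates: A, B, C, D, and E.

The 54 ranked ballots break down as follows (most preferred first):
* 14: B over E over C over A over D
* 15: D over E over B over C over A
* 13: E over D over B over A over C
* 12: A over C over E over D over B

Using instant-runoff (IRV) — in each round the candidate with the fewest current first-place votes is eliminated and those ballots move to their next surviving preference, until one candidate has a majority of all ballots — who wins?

Round 1: A 12, B 14, C 0, D 15, E 13. C eliminated.
Round 2: A 12, B 14, D 15, E 13. A eliminated.
Round 3: B 14, D 15, E 25. B eliminated.
Round 4: D 15, E 39. E has a majority (≥28).

E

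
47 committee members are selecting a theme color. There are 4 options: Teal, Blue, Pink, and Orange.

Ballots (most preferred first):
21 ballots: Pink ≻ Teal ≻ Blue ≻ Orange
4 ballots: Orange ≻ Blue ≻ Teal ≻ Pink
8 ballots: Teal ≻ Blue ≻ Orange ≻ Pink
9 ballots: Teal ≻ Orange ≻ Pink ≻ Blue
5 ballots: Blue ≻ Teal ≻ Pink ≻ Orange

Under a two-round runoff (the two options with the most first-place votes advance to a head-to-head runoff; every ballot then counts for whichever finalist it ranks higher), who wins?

Round 1 first-place votes: Teal 17, Blue 5, Pink 21, Orange 4. Pink and Teal advance.
Runoff: Pink is ranked above Teal on 21 ballots, Teal above Pink on 26.

Teal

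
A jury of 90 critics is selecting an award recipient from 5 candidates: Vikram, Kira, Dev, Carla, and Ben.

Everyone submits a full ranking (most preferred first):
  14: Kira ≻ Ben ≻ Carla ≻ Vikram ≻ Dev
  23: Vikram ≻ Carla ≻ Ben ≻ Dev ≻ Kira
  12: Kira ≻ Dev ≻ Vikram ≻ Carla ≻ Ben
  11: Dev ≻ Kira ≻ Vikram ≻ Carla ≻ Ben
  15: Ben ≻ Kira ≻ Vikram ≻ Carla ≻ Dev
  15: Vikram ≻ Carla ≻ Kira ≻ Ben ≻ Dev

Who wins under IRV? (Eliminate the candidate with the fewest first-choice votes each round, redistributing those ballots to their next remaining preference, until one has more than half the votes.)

Round 1: Vikram 38, Kira 26, Dev 11, Carla 0, Ben 15. Carla eliminated.
Round 2: Vikram 38, Kira 26, Dev 11, Ben 15. Dev eliminated.
Round 3: Vikram 38, Kira 37, Ben 15. Ben eliminated.
Round 4: Vikram 38, Kira 52. Kira has a majority (≥46).

Kira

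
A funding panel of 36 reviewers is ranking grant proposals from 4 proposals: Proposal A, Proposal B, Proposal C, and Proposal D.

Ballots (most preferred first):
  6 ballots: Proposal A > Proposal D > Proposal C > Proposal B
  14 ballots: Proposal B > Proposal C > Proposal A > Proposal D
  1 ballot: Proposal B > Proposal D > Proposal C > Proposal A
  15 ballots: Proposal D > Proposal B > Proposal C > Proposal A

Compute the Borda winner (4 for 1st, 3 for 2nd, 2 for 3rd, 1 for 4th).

Proposal A: 6×4 + 14×2 + 1×1 + 15×1 = 68
Proposal B: 6×1 + 14×4 + 1×4 + 15×3 = 111
Proposal C: 6×2 + 14×3 + 1×2 + 15×2 = 86
Proposal D: 6×3 + 14×1 + 1×3 + 15×4 = 95

Proposal B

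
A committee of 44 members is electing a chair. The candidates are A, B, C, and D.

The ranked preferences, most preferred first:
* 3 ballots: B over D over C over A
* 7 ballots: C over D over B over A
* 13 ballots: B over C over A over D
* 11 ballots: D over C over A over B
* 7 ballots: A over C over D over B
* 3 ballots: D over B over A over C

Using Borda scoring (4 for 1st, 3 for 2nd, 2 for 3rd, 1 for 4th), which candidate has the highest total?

A: 3×1 + 7×1 + 13×2 + 11×2 + 7×4 + 3×2 = 92
B: 3×4 + 7×2 + 13×4 + 11×1 + 7×1 + 3×3 = 105
C: 3×2 + 7×4 + 13×3 + 11×3 + 7×3 + 3×1 = 130
D: 3×3 + 7×3 + 13×1 + 11×4 + 7×2 + 3×4 = 113

C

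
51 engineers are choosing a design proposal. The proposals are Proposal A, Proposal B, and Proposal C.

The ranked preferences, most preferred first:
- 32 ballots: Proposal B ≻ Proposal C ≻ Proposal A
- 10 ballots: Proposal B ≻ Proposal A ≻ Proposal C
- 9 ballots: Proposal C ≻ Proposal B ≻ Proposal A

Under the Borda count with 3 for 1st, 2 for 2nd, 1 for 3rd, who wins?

Proposal A: 32×1 + 10×2 + 9×1 = 61
Proposal B: 32×3 + 10×3 + 9×2 = 144
Proposal C: 32×2 + 10×1 + 9×3 = 101

Proposal B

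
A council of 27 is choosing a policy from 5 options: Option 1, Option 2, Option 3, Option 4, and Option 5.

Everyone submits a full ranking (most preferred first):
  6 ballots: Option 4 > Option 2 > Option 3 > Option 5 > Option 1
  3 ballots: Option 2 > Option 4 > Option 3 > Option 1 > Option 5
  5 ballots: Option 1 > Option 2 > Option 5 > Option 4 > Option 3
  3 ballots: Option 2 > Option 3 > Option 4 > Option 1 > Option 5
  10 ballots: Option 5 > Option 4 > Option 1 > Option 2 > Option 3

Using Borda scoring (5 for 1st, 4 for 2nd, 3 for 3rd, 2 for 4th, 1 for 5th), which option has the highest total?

Option 4

Option 1: 6×1 + 3×2 + 5×5 + 3×2 + 10×3 = 73
Option 2: 6×4 + 3×5 + 5×4 + 3×5 + 10×2 = 94
Option 3: 6×3 + 3×3 + 5×1 + 3×4 + 10×1 = 54
Option 4: 6×5 + 3×4 + 5×2 + 3×3 + 10×4 = 101
Option 5: 6×2 + 3×1 + 5×3 + 3×1 + 10×5 = 83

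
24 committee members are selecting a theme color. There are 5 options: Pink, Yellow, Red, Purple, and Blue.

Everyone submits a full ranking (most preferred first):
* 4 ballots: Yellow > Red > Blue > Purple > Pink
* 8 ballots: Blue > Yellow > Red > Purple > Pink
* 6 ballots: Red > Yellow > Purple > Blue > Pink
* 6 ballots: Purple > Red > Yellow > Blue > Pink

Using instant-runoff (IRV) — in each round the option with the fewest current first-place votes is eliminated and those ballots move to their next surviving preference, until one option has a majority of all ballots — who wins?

Red

Round 1: Pink 0, Yellow 4, Red 6, Purple 6, Blue 8. Pink eliminated.
Round 2: Yellow 4, Red 6, Purple 6, Blue 8. Yellow eliminated.
Round 3: Red 10, Purple 6, Blue 8. Purple eliminated.
Round 4: Red 16, Blue 8. Red has a majority (≥13).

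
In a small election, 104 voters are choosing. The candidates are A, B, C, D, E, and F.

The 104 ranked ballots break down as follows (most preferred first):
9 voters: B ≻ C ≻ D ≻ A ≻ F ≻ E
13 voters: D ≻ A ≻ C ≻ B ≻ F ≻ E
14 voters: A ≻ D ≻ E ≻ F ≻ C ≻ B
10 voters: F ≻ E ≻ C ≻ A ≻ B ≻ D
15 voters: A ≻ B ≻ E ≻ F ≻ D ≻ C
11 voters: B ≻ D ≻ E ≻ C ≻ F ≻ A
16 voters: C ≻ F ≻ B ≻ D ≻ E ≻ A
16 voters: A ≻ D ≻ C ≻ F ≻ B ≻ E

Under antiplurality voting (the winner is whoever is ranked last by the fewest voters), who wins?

F

Last-place votes: A 27, B 14, C 15, D 10, E 38, F 0.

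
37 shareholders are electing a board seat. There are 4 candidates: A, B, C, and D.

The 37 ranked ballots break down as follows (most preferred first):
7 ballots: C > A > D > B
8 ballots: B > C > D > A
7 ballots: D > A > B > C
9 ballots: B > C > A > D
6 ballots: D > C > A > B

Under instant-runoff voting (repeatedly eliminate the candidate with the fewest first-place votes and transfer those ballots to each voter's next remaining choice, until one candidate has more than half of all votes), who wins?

D

Round 1: A 0, B 17, C 7, D 13. A eliminated.
Round 2: B 17, C 7, D 13. C eliminated.
Round 3: B 17, D 20. D has a majority (≥19).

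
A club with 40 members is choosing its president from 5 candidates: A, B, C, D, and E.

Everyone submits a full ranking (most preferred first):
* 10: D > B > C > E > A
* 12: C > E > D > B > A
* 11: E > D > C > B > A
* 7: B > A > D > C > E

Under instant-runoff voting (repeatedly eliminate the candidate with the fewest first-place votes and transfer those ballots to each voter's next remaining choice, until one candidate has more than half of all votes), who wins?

Round 1: A 0, B 7, C 12, D 10, E 11. A eliminated.
Round 2: B 7, C 12, D 10, E 11. B eliminated.
Round 3: C 12, D 17, E 11. E eliminated.
Round 4: C 12, D 28. D has a majority (≥21).

D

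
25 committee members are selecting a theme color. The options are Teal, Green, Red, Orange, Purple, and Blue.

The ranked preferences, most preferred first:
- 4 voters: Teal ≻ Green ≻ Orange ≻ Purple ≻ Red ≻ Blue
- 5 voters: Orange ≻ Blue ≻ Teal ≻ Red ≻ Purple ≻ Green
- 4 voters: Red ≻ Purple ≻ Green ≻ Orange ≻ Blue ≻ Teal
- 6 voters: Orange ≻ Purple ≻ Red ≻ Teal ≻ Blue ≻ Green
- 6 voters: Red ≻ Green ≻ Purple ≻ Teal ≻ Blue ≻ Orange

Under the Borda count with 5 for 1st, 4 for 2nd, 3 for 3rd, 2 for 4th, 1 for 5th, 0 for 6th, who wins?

Red

Teal: 4×5 + 5×3 + 4×0 + 6×2 + 6×2 = 59
Green: 4×4 + 5×0 + 4×3 + 6×0 + 6×4 = 52
Red: 4×1 + 5×2 + 4×5 + 6×3 + 6×5 = 82
Orange: 4×3 + 5×5 + 4×2 + 6×5 + 6×0 = 75
Purple: 4×2 + 5×1 + 4×4 + 6×4 + 6×3 = 71
Blue: 4×0 + 5×4 + 4×1 + 6×1 + 6×1 = 36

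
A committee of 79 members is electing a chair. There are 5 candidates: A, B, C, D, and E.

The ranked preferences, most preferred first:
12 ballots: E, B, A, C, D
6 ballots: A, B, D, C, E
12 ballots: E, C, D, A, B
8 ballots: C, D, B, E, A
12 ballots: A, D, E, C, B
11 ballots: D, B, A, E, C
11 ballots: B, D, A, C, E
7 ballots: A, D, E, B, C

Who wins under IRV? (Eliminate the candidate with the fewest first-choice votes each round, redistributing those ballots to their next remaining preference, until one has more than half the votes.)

Round 1: A 25, B 11, C 8, D 11, E 24. C eliminated.
Round 2: A 25, B 11, D 19, E 24. B eliminated.
Round 3: A 25, D 30, E 24. E eliminated.
Round 4: A 37, D 42. D has a majority (≥40).

D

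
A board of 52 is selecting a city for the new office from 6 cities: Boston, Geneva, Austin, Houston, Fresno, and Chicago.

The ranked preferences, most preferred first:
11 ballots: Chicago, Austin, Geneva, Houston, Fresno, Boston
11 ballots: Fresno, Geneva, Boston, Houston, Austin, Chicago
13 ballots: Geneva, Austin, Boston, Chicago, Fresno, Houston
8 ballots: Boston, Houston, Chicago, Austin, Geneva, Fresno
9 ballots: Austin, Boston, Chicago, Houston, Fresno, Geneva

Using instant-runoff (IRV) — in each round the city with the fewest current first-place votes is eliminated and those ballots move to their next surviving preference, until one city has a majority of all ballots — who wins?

Chicago

Round 1: Boston 8, Geneva 13, Austin 9, Houston 0, Fresno 11, Chicago 11. Houston eliminated.
Round 2: Boston 8, Geneva 13, Austin 9, Fresno 11, Chicago 11. Boston eliminated.
Round 3: Geneva 13, Austin 9, Fresno 11, Chicago 19. Austin eliminated.
Round 4: Geneva 13, Fresno 11, Chicago 28. Chicago has a majority (≥27).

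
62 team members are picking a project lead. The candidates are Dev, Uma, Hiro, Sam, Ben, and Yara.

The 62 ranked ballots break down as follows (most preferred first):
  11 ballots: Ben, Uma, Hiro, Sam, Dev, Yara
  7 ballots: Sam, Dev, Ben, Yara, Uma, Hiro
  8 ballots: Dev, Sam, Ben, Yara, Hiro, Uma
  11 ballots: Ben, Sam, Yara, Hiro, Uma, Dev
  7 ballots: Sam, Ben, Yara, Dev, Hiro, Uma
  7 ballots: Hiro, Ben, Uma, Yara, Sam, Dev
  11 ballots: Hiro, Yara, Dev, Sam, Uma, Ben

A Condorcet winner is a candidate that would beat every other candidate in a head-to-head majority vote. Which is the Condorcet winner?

Sam vs Dev: 43–19
Sam vs Uma: 44–18
Sam vs Hiro: 33–29
Sam vs Ben: 33–29
Sam vs Yara: 44–18
Sam beats every other candidate.

Sam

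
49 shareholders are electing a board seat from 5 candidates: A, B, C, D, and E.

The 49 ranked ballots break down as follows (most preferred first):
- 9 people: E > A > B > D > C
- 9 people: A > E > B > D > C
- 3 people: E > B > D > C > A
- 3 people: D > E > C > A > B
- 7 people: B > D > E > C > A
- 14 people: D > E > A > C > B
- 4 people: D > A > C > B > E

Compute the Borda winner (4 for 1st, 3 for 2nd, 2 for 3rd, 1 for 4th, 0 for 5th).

E

A: 9×3 + 9×4 + 3×0 + 3×1 + 7×0 + 14×2 + 4×3 = 106
B: 9×2 + 9×2 + 3×3 + 3×0 + 7×4 + 14×0 + 4×1 = 77
C: 9×0 + 9×0 + 3×1 + 3×2 + 7×1 + 14×1 + 4×2 = 38
D: 9×1 + 9×1 + 3×2 + 3×4 + 7×3 + 14×4 + 4×4 = 129
E: 9×4 + 9×3 + 3×4 + 3×3 + 7×2 + 14×3 + 4×0 = 140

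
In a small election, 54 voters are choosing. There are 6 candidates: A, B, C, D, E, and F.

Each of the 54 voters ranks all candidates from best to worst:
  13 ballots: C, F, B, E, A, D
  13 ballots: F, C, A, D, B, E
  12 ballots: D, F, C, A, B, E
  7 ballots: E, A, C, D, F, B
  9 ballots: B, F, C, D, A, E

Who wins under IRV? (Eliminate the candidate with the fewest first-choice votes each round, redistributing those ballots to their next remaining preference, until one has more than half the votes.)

F

Round 1: A 0, B 9, C 13, D 12, E 7, F 13. A eliminated.
Round 2: B 9, C 13, D 12, E 7, F 13. E eliminated.
Round 3: B 9, C 20, D 12, F 13. B eliminated.
Round 4: C 20, D 12, F 22. D eliminated.
Round 5: C 20, F 34. F has a majority (≥28).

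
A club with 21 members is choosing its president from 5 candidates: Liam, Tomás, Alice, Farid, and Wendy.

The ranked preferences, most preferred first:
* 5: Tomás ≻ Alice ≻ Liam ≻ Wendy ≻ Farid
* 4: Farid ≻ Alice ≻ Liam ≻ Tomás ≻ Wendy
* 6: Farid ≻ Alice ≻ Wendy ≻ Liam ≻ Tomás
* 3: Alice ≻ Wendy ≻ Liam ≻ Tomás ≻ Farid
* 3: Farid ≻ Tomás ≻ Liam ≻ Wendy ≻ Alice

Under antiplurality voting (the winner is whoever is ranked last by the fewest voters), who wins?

Last-place votes: Liam 0, Tomás 6, Alice 3, Farid 8, Wendy 4.

Liam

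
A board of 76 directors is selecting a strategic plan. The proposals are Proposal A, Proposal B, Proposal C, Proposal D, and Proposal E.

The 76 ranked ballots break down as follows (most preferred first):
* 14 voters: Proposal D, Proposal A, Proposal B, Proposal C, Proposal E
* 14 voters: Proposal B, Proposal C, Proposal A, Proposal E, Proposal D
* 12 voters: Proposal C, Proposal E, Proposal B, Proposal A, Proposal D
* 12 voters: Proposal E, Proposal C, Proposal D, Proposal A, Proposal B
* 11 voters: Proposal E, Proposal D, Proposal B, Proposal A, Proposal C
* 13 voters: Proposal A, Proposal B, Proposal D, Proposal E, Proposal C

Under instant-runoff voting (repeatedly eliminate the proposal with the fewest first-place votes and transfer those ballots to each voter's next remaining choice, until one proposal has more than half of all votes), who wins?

Round 1: Proposal A 13, Proposal B 14, Proposal C 12, Proposal D 14, Proposal E 23. Proposal C eliminated.
Round 2: Proposal A 13, Proposal B 14, Proposal D 14, Proposal E 35. Proposal A eliminated.
Round 3: Proposal B 27, Proposal D 14, Proposal E 35. Proposal D eliminated.
Round 4: Proposal B 41, Proposal E 35. Proposal B has a majority (≥39).

Proposal B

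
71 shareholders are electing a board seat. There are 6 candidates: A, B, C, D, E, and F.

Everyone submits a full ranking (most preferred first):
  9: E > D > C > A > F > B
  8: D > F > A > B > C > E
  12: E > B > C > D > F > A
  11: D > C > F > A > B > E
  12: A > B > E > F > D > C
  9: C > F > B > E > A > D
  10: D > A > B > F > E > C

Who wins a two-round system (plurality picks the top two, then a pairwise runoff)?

Round 1 first-place votes: A 12, B 0, C 9, D 29, E 21, F 0. D and E advance.
Runoff: D is ranked above E on 29 ballots, E above D on 42.

E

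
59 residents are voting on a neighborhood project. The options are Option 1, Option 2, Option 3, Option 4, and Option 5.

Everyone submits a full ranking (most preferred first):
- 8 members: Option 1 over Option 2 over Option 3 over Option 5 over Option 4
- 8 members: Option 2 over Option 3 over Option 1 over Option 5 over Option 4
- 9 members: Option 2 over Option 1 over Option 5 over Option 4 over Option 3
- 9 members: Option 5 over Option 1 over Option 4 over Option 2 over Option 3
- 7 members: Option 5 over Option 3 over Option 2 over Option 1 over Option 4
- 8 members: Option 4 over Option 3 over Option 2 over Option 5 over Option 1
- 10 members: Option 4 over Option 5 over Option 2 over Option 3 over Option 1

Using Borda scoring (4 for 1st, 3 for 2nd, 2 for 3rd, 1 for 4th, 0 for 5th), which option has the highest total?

Option 1: 8×4 + 8×2 + 9×3 + 9×3 + 7×1 + 8×0 + 10×0 = 109
Option 2: 8×3 + 8×4 + 9×4 + 9×1 + 7×2 + 8×2 + 10×2 = 151
Option 3: 8×2 + 8×3 + 9×0 + 9×0 + 7×3 + 8×3 + 10×1 = 95
Option 4: 8×0 + 8×0 + 9×1 + 9×2 + 7×0 + 8×4 + 10×4 = 99
Option 5: 8×1 + 8×1 + 9×2 + 9×4 + 7×4 + 8×1 + 10×3 = 136

Option 2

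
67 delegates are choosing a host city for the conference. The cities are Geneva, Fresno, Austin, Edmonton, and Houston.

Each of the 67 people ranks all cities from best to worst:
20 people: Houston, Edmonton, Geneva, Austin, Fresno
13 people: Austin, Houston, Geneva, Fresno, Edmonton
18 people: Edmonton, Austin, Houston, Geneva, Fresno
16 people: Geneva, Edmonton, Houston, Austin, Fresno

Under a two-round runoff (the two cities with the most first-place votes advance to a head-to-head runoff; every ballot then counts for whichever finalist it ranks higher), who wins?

Edmonton

Round 1 first-place votes: Geneva 16, Fresno 0, Austin 13, Edmonton 18, Houston 20. Houston and Edmonton advance.
Runoff: Houston is ranked above Edmonton on 33 ballots, Edmonton above Houston on 34.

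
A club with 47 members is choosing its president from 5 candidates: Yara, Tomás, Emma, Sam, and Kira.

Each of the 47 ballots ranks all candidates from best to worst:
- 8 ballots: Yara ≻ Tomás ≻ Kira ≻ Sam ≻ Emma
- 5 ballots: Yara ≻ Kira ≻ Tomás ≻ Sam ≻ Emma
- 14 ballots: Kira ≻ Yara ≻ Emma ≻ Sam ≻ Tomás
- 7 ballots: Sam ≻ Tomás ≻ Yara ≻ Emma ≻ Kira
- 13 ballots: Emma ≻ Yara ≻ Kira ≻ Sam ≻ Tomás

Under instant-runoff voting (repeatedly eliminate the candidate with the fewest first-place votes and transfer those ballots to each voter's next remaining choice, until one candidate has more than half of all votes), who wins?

Round 1: Yara 13, Tomás 0, Emma 13, Sam 7, Kira 14. Tomás eliminated.
Round 2: Yara 13, Emma 13, Sam 7, Kira 14. Sam eliminated.
Round 3: Yara 20, Emma 13, Kira 14. Emma eliminated.
Round 4: Yara 33, Kira 14. Yara has a majority (≥24).

Yara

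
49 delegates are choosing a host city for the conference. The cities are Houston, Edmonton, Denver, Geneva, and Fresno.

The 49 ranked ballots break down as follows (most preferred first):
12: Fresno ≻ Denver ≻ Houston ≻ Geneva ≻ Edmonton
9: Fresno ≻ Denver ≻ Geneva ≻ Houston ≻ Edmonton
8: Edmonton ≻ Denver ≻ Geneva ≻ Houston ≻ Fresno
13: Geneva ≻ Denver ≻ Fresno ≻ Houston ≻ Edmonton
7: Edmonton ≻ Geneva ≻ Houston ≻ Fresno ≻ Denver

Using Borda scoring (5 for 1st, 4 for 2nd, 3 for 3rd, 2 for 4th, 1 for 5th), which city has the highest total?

Houston: 12×3 + 9×2 + 8×2 + 13×2 + 7×3 = 117
Edmonton: 12×1 + 9×1 + 8×5 + 13×1 + 7×5 = 109
Denver: 12×4 + 9×4 + 8×4 + 13×4 + 7×1 = 175
Geneva: 12×2 + 9×3 + 8×3 + 13×5 + 7×4 = 168
Fresno: 12×5 + 9×5 + 8×1 + 13×3 + 7×2 = 166

Denver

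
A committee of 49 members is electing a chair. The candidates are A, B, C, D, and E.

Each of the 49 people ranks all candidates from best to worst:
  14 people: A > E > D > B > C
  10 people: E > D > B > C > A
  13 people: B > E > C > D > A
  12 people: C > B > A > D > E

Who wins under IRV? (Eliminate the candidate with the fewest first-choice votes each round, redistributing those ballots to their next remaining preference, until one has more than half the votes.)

Round 1: A 14, B 13, C 12, D 0, E 10. D eliminated.
Round 2: A 14, B 13, C 12, E 10. E eliminated.
Round 3: A 14, B 23, C 12. C eliminated.
Round 4: A 14, B 35. B has a majority (≥25).

B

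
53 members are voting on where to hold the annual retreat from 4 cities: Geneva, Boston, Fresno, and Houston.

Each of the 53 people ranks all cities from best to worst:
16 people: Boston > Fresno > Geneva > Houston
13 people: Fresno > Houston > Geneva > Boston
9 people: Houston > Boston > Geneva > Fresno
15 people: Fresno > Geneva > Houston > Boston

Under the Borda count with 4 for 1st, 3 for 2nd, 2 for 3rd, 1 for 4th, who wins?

Geneva: 16×2 + 13×2 + 9×2 + 15×3 = 121
Boston: 16×4 + 13×1 + 9×3 + 15×1 = 119
Fresno: 16×3 + 13×4 + 9×1 + 15×4 = 169
Houston: 16×1 + 13×3 + 9×4 + 15×2 = 121

Fresno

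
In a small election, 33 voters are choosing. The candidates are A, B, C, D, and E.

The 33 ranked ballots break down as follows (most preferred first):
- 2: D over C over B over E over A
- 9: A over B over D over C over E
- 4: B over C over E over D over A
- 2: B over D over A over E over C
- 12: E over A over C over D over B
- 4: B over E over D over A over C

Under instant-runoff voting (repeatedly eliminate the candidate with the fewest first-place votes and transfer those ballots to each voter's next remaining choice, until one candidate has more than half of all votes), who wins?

B

Round 1: A 9, B 10, C 0, D 2, E 12. C eliminated.
Round 2: A 9, B 10, D 2, E 12. D eliminated.
Round 3: A 9, B 12, E 12. A eliminated.
Round 4: B 21, E 12. B has a majority (≥17).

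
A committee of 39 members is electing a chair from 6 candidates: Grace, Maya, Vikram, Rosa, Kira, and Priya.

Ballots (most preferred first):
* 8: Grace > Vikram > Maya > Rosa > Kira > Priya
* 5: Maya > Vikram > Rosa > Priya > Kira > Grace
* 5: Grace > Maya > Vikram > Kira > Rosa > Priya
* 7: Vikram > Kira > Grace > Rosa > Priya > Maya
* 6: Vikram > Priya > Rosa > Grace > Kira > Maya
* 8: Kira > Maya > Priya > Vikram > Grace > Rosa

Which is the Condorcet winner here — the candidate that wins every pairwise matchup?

Vikram

Vikram vs Grace: 26–13
Vikram vs Maya: 21–18
Vikram vs Rosa: 39–0
Vikram vs Kira: 31–8
Vikram vs Priya: 31–8
Vikram beats every other candidate.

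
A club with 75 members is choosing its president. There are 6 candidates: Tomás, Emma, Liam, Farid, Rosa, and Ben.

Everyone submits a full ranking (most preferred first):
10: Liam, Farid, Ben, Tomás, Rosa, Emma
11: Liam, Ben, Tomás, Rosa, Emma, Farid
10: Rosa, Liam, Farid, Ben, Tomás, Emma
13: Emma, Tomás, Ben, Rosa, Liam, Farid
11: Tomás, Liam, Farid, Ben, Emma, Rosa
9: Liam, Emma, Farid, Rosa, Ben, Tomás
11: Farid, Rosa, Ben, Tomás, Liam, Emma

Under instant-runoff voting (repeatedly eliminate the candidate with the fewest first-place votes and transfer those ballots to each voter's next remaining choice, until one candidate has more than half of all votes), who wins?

Round 1: Tomás 11, Emma 13, Liam 30, Farid 11, Rosa 10, Ben 0. Ben eliminated.
Round 2: Tomás 11, Emma 13, Liam 30, Farid 11, Rosa 10. Rosa eliminated.
Round 3: Tomás 11, Emma 13, Liam 40, Farid 11. Liam has a majority (≥38).

Liam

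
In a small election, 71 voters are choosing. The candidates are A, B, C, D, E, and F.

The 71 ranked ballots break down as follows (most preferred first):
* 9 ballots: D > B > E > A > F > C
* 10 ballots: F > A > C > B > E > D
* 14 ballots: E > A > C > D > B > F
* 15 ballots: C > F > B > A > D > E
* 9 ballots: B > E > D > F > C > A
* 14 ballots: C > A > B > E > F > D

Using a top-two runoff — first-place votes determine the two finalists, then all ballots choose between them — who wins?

C

Round 1 first-place votes: A 0, B 9, C 29, D 9, E 14, F 10. C and E advance.
Runoff: C is ranked above E on 39 ballots, E above C on 32.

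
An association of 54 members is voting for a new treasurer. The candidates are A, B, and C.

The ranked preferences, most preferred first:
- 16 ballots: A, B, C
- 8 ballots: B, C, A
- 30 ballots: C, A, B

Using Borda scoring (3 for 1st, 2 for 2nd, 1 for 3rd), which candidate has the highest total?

C

A: 16×3 + 8×1 + 30×2 = 116
B: 16×2 + 8×3 + 30×1 = 86
C: 16×1 + 8×2 + 30×3 = 122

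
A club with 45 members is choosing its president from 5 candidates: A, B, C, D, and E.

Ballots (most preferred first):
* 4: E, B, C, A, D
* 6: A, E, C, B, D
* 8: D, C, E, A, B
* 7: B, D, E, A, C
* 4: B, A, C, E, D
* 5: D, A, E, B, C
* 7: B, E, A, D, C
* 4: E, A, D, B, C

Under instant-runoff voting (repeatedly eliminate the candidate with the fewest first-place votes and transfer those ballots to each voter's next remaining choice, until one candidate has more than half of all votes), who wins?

E

Round 1: A 6, B 18, C 0, D 13, E 8. C eliminated.
Round 2: A 6, B 18, D 13, E 8. A eliminated.
Round 3: B 18, D 13, E 14. D eliminated.
Round 4: B 18, E 27. E has a majority (≥23).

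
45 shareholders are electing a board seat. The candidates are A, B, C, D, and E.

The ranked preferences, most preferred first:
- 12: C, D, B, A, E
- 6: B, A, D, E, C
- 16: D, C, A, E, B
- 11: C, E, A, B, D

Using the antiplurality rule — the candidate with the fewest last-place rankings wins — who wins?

A

Last-place votes: A 0, B 16, C 6, D 11, E 12.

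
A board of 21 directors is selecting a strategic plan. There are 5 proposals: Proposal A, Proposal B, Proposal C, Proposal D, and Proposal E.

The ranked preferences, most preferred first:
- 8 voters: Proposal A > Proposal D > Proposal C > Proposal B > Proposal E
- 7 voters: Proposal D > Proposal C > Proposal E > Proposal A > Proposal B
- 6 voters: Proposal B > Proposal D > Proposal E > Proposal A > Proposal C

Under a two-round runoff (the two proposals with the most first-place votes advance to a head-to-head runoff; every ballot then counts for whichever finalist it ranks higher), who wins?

Proposal D

Round 1 first-place votes: Proposal A 8, Proposal B 6, Proposal C 0, Proposal D 7, Proposal E 0. Proposal A and Proposal D advance.
Runoff: Proposal A is ranked above Proposal D on 8 ballots, Proposal D above Proposal A on 13.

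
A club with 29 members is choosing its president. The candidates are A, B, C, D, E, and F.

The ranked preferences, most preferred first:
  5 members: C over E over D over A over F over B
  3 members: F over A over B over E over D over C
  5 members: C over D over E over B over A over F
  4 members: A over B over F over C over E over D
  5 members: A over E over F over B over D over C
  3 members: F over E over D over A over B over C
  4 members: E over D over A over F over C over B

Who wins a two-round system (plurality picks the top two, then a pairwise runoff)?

A

Round 1 first-place votes: A 9, B 0, C 10, D 0, E 4, F 6. C and A advance.
Runoff: C is ranked above A on 10 ballots, A above C on 19.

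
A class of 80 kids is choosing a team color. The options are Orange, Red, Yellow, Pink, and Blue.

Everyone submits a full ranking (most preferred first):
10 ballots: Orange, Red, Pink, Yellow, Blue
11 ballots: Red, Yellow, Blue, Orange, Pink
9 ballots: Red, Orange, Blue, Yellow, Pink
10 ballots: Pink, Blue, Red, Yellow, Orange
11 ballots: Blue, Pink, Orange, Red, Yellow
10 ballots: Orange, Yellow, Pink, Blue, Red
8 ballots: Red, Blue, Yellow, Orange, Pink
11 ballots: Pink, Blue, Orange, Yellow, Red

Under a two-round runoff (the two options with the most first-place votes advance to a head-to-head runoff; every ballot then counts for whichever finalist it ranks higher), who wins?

Round 1 first-place votes: Orange 20, Red 28, Yellow 0, Pink 21, Blue 11. Red and Pink advance.
Runoff: Red is ranked above Pink on 38 ballots, Pink above Red on 42.

Pink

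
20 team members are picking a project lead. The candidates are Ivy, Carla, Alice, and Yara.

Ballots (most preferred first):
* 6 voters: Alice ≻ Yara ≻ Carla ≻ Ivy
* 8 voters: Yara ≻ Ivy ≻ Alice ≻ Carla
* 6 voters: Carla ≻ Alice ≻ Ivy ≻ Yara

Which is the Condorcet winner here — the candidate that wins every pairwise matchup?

Alice vs Ivy: 12–8
Alice vs Carla: 14–6
Alice vs Yara: 12–8
Alice beats every other candidate.

Alice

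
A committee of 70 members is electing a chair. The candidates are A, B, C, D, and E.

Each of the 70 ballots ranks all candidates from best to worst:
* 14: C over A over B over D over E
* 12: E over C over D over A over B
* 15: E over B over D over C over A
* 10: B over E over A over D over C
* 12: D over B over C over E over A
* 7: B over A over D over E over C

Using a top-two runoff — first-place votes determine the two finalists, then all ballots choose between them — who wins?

B

Round 1 first-place votes: A 0, B 17, C 14, D 12, E 27. E and B advance.
Runoff: E is ranked above B on 27 ballots, B above E on 43.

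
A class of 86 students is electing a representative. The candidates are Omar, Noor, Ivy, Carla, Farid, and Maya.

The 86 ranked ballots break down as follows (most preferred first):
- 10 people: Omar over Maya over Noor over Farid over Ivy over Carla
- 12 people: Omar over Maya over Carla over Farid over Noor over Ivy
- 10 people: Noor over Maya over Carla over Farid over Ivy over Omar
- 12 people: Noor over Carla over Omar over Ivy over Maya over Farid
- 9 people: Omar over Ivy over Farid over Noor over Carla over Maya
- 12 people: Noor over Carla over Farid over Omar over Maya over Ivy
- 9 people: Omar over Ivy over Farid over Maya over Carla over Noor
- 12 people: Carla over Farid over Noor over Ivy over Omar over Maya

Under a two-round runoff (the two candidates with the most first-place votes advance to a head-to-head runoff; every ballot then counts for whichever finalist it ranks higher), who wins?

Noor

Round 1 first-place votes: Omar 40, Noor 34, Ivy 0, Carla 12, Farid 0, Maya 0. Omar and Noor advance.
Runoff: Omar is ranked above Noor on 40 ballots, Noor above Omar on 46.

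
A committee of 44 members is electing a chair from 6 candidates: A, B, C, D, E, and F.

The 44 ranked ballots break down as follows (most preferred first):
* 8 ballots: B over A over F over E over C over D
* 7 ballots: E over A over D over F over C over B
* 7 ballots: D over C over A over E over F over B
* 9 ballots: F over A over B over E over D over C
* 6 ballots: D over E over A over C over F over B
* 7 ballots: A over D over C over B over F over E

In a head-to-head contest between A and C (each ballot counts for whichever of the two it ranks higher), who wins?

A is ranked above C on 37 ballots; C above A on 7.

A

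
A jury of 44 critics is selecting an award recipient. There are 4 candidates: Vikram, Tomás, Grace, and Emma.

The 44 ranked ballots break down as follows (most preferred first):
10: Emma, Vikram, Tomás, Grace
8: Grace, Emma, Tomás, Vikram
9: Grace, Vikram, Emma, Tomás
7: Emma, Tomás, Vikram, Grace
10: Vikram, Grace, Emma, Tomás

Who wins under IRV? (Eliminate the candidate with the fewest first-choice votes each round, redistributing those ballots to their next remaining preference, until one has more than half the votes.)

Grace

Round 1: Vikram 10, Tomás 0, Grace 17, Emma 17. Tomás eliminated.
Round 2: Vikram 10, Grace 17, Emma 17. Vikram eliminated.
Round 3: Grace 27, Emma 17. Grace has a majority (≥23).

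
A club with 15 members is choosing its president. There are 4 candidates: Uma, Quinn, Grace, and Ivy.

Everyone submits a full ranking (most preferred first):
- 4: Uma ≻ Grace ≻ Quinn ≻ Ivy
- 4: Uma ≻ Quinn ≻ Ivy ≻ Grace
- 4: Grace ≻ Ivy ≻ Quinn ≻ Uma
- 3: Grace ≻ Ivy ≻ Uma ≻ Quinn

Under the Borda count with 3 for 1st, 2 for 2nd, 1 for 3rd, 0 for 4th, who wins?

Uma: 4×3 + 4×3 + 4×0 + 3×1 = 27
Quinn: 4×1 + 4×2 + 4×1 + 3×0 = 16
Grace: 4×2 + 4×0 + 4×3 + 3×3 = 29
Ivy: 4×0 + 4×1 + 4×2 + 3×2 = 18

Grace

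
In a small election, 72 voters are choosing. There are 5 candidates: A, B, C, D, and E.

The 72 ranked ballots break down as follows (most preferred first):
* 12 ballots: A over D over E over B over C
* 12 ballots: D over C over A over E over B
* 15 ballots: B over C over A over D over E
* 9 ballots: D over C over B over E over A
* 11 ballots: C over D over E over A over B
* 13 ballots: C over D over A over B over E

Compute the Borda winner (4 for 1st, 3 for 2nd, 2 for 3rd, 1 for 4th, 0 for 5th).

D

A: 12×4 + 12×2 + 15×2 + 9×0 + 11×1 + 13×2 = 139
B: 12×1 + 12×0 + 15×4 + 9×2 + 11×0 + 13×1 = 103
C: 12×0 + 12×3 + 15×3 + 9×3 + 11×4 + 13×4 = 204
D: 12×3 + 12×4 + 15×1 + 9×4 + 11×3 + 13×3 = 207
E: 12×2 + 12×1 + 15×0 + 9×1 + 11×2 + 13×0 = 67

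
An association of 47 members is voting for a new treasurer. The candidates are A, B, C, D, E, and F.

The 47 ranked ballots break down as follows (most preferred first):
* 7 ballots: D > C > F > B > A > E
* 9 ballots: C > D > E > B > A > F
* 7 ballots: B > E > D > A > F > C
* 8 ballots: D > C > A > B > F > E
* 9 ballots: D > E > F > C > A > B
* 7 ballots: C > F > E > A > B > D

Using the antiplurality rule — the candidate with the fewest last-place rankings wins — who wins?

A

Last-place votes: A 0, B 9, C 7, D 7, E 15, F 9.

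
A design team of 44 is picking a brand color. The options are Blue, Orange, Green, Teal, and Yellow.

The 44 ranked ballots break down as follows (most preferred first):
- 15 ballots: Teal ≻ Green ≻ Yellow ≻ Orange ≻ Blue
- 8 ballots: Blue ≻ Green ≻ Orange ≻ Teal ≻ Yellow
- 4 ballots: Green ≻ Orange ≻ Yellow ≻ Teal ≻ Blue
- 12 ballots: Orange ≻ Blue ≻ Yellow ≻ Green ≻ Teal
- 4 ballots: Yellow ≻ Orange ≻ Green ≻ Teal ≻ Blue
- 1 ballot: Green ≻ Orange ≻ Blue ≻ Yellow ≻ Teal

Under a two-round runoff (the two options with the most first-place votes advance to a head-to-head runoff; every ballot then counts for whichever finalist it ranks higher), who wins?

Round 1 first-place votes: Blue 8, Orange 12, Green 5, Teal 15, Yellow 4. Teal and Orange advance.
Runoff: Teal is ranked above Orange on 15 ballots, Orange above Teal on 29.

Orange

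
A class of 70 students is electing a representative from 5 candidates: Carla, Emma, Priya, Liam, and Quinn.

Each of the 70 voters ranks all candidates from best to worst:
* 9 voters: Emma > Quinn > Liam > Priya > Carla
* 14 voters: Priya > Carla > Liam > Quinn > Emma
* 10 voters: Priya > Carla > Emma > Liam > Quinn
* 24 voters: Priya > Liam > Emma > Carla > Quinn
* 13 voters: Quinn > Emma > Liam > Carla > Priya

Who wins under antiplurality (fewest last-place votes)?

Last-place votes: Carla 9, Emma 14, Priya 13, Liam 0, Quinn 34.

Liam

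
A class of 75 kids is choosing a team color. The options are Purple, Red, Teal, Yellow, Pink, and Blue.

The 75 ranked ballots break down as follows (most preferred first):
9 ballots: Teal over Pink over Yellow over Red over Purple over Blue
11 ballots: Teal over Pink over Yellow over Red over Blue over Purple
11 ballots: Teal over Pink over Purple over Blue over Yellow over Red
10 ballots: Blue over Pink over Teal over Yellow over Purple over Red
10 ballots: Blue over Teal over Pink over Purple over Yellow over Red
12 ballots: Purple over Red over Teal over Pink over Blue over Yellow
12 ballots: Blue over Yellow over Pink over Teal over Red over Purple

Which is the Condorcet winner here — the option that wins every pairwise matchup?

Teal

Teal vs Purple: 63–12
Teal vs Red: 63–12
Teal vs Yellow: 63–12
Teal vs Pink: 53–22
Teal vs Blue: 43–32
Teal beats every other option.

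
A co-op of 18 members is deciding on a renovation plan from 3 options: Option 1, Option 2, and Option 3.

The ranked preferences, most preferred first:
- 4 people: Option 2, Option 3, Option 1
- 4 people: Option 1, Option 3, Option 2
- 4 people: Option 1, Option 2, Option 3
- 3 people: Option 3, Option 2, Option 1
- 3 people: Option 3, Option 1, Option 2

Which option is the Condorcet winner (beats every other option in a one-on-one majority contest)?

Option 3 vs Option 1: 10–8
Option 3 vs Option 2: 10–8
Option 3 beats every other option.

Option 3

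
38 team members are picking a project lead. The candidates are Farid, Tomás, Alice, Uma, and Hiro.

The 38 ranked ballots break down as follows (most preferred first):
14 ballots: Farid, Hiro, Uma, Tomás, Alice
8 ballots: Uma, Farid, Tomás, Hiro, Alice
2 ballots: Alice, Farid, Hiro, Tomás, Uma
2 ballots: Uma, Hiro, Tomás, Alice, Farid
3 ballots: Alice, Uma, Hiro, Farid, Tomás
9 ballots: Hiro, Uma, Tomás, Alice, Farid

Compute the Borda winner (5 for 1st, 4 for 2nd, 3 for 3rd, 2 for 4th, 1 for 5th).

Uma

Farid: 14×5 + 8×4 + 2×4 + 2×1 + 3×2 + 9×1 = 127
Tomás: 14×2 + 8×3 + 2×2 + 2×3 + 3×1 + 9×3 = 92
Alice: 14×1 + 8×1 + 2×5 + 2×2 + 3×5 + 9×2 = 69
Uma: 14×3 + 8×5 + 2×1 + 2×5 + 3×4 + 9×4 = 142
Hiro: 14×4 + 8×2 + 2×3 + 2×4 + 3×3 + 9×5 = 140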